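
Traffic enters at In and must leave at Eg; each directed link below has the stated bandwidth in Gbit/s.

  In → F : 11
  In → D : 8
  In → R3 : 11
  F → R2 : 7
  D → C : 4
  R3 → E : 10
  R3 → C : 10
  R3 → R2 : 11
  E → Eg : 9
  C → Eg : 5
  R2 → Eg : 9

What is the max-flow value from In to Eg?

Augment In→F→R2→Eg: bottleneck 7, flow now 7.
Augment In→D→C→Eg: bottleneck 4, flow now 11.
Augment In→R3→E→Eg: bottleneck 9, flow now 20.
Augment In→R3→C→Eg: bottleneck 1, flow now 21.
Augment In→R3→R2→Eg: bottleneck 1, flow now 22.
No augmenting path remains; maximum flow = 22.
In the residual graph, reachable from In: {In, F, D}.
Min-cut edges: In→R3 (11), F→R2 (7), D→C (4); capacity 11 + 7 + 4 = 22.
This cut is saturated, so no flow can exceed 22.

22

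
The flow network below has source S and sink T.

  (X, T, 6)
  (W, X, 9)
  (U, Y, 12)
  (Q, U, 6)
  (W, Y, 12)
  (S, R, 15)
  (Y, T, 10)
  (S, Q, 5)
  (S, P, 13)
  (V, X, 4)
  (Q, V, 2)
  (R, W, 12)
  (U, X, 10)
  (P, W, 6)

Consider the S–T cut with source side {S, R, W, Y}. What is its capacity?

37

Edges leaving {S, R, W, Y}: S→P (13), S→Q (5), W→X (9), Y→T (10).
Cut capacity = 13 + 5 + 9 + 10 = 37.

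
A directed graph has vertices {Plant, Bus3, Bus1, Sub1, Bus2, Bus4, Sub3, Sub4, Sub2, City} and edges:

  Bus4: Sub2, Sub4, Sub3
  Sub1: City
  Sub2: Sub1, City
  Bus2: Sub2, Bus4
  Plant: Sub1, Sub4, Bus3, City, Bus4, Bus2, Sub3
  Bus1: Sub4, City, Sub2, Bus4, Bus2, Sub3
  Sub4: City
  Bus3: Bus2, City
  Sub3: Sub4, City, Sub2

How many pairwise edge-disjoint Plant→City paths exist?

6

Assign every edge capacity 1; by Menger, the answer equals the max flow.
Path Plant→City (+1); total 1.
Path Plant→Bus3→City (+1); total 2.
Path Plant→Sub1→City (+1); total 3.
Path Plant→Sub3→City (+1); total 4.
Path Plant→Sub4→City (+1); total 5.
Path Plant→Bus2→Sub2→City (+1); total 6.
No residual Plant→City path; max flow = 6.
Certifying cut of size 6: {Plant→Bus3, Plant→City, Sub1→City, Sub2→City, Sub3→City, Sub4→City}.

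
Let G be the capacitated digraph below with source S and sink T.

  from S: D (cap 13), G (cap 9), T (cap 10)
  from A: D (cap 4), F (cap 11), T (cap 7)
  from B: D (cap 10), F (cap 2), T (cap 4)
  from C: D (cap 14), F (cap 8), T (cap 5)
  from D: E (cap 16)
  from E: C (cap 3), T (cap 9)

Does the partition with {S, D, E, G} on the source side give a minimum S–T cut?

Yes — it is a minimum cut (capacity 22).

Given cut capacity: 10 + 3 + 9 = 22.
Augment S→T: bottleneck 10, flow now 10.
Augment S→D→E→T: bottleneck 9, flow now 19.
Augment S→D→E→C→T: bottleneck 3, flow now 22.
No augmenting path remains; maximum flow = 22.
Cut capacity 22 equals the max flow, so it is a minimum cut.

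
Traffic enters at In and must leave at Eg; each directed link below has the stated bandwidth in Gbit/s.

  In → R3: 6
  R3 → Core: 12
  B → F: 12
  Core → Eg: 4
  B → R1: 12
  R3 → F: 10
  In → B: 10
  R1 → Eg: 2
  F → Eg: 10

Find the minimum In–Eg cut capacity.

16

Augment In→B→R1→Eg: bottleneck 2, flow now 2.
Augment In→B→F→Eg: bottleneck 8, flow now 10.
Augment In→R3→Core→Eg: bottleneck 4, flow now 14.
Augment In→R3→F→Eg: bottleneck 2, flow now 16.
No augmenting path remains; maximum flow = 16.
By max-flow min-cut, the minimum cut capacity equals the max flow.
In the residual graph, reachable from In: {In}.
Min-cut edges: In→B (10), In→R3 (6); capacity 10 + 6 = 16.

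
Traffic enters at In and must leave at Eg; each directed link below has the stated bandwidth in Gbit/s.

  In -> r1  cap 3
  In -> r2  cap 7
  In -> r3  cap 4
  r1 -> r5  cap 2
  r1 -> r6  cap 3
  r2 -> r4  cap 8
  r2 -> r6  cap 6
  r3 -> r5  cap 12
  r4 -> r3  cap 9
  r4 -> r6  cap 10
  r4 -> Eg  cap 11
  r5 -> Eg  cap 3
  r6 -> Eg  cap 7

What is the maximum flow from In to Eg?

Augment In→r1→r5→Eg: bottleneck 2, flow now 2.
Augment In→r1→r6→Eg: bottleneck 1, flow now 3.
Augment In→r2→r4→Eg: bottleneck 7, flow now 10.
Augment In→r3→r5→Eg: bottleneck 1, flow now 11.
Augment In→r3→r5→r1→r6→Eg: bottleneck 2, flow now 13. (uses reverse residual edge)
No augmenting path remains; maximum flow = 13.
In the residual graph, reachable from In: {In, r3, r5}.
Min-cut edges: In→r1 (3), In→r2 (7), r5→Eg (3); capacity 3 + 7 + 3 = 13.
This cut is saturated, so no flow can exceed 13.

13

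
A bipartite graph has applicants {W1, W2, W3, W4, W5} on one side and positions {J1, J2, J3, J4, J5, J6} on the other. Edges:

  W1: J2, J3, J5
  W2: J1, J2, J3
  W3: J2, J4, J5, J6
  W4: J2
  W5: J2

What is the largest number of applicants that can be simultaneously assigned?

4

Unit-capacity flow: source→left, listed edges, right→sink; max matching = max flow.
Augmenting path W1→J2 (+1); matched 1.
Augmenting path W2→J1 (+1); matched 2.
Augmenting path W3→J4 (+1); matched 3.
Augmenting path W4→J2→W1→J3 (+1); matched 4.
No augmenting path remains; maximum matching = 4.
König certificate: {W1, W2, W3, J2} is a vertex cover of size 4 (every listed pair touches it), so no matching can be larger.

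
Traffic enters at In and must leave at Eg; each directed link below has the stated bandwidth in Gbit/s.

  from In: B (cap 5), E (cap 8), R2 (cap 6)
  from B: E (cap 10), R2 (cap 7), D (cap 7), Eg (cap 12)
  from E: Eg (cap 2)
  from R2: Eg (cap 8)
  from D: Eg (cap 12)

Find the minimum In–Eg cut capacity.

13

Augment In→B→Eg: bottleneck 5, flow now 5.
Augment In→E→Eg: bottleneck 2, flow now 7.
Augment In→R2→Eg: bottleneck 6, flow now 13.
No augmenting path remains; maximum flow = 13.
By max-flow min-cut, the minimum cut capacity equals the max flow.
In the residual graph, reachable from In: {In, E}.
Min-cut edges: In→B (5), In→R2 (6), E→Eg (2); capacity 5 + 6 + 2 = 13.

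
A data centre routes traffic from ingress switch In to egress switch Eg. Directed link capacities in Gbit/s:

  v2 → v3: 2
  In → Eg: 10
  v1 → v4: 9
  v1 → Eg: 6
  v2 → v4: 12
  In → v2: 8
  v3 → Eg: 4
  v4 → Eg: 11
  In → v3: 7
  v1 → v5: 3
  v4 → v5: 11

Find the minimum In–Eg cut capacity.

Augment In→Eg: bottleneck 10, flow now 10.
Augment In→v3→Eg: bottleneck 4, flow now 14.
Augment In→v2→v4→Eg: bottleneck 8, flow now 22.
No augmenting path remains; maximum flow = 22.
By max-flow min-cut, the minimum cut capacity equals the max flow.
In the residual graph, reachable from In: {In, v3}.
Min-cut edges: In→v2 (8), In→Eg (10), v3→Eg (4); capacity 8 + 10 + 4 = 22.

22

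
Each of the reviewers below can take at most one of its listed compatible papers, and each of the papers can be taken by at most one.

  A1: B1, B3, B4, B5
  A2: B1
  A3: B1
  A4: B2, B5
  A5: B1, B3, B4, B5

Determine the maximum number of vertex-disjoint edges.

4

Unit-capacity flow: source→left, listed edges, right→sink; max matching = max flow.
Augmenting path A1→B1 (+1); matched 1.
Augmenting path A4→B2 (+1); matched 2.
Augmenting path A5→B3 (+1); matched 3.
Augmenting path A2→B1→A1→B4 (+1); matched 4.
No augmenting path remains; maximum matching = 4.
König certificate: {A1, A4, A5, B1} is a vertex cover of size 4 (every listed pair touches it), so no matching can be larger.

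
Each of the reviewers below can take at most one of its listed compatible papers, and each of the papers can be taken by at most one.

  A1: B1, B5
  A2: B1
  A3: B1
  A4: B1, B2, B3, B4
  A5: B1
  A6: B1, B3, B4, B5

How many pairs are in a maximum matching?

Unit-capacity flow: source→left, listed edges, right→sink; max matching = max flow.
Augmenting path A1→B1 (+1); matched 1.
Augmenting path A4→B2 (+1); matched 2.
Augmenting path A6→B3 (+1); matched 3.
Augmenting path A2→B1→A1→B5 (+1); matched 4.
No augmenting path remains; maximum matching = 4.
König certificate: {A1, A4, A6, B1} is a vertex cover of size 4 (every listed pair touches it), so no matching can be larger.

4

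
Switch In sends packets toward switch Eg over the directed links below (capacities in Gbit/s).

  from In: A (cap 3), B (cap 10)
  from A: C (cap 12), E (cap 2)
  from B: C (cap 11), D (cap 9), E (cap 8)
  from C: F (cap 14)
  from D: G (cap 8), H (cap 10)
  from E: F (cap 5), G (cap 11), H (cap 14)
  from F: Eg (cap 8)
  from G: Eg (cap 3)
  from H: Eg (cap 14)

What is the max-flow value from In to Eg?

Augment In→A→C→F→Eg: bottleneck 3, flow now 3.
Augment In→B→C→F→Eg: bottleneck 5, flow now 8.
Augment In→B→D→G→Eg: bottleneck 3, flow now 11.
Augment In→B→D→H→Eg: bottleneck 2, flow now 13.
No augmenting path remains; maximum flow = 13.
In the residual graph, reachable from In: {In}.
Min-cut edges: In→A (3), In→B (10); capacity 3 + 10 = 13.
This cut is saturated, so no flow can exceed 13.

13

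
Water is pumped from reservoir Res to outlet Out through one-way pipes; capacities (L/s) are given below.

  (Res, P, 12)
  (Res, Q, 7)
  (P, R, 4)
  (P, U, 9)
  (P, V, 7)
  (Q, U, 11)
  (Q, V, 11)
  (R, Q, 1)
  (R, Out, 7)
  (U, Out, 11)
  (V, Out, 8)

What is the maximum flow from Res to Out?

19

Augment Res→P→R→Out: bottleneck 4, flow now 4.
Augment Res→P→U→Out: bottleneck 8, flow now 12.
Augment Res→Q→U→Out: bottleneck 3, flow now 15.
Augment Res→Q→V→Out: bottleneck 4, flow now 19.
No augmenting path remains; maximum flow = 19.
In the residual graph, reachable from Res: {Res}.
Min-cut edges: Res→P (12), Res→Q (7); capacity 12 + 7 = 19.
This cut is saturated, so no flow can exceed 19.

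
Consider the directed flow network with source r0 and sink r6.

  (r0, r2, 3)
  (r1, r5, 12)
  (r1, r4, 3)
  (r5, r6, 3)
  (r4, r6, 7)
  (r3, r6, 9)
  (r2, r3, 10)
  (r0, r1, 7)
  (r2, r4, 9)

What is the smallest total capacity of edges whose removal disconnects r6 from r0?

9

Augment r0→r1→r4→r6: bottleneck 3, flow now 3.
Augment r0→r1→r5→r6: bottleneck 3, flow now 6.
Augment r0→r2→r3→r6: bottleneck 3, flow now 9.
No augmenting path remains; maximum flow = 9.
By max-flow min-cut, the minimum cut capacity equals the max flow.
In the residual graph, reachable from r0: {r0, r1, r5}.
Min-cut edges: r0→r2 (3), r1→r4 (3), r5→r6 (3); capacity 3 + 3 + 3 = 9.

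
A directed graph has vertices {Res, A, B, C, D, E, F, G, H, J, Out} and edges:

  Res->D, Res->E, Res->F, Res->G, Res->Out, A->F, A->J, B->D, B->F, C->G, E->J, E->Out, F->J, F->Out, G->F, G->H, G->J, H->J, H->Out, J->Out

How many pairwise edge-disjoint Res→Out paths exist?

4

Assign every edge capacity 1; by Menger, the answer equals the max flow.
Path Res→Out (+1); total 1.
Path Res→E→Out (+1); total 2.
Path Res→F→Out (+1); total 3.
Path Res→G→H→Out (+1); total 4.
No residual Res→Out path; max flow = 4.
Certifying cut of size 4: {Res→E, Res→F, Res→G, Res→Out}.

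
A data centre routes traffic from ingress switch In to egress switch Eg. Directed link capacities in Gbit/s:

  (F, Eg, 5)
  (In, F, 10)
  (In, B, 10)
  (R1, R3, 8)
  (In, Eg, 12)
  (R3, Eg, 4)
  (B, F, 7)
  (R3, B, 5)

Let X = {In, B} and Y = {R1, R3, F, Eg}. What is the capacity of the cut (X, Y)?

29

Edges leaving {In, B}: In→F (10), In→Eg (12), B→F (7).
Cut capacity = 10 + 12 + 7 = 29.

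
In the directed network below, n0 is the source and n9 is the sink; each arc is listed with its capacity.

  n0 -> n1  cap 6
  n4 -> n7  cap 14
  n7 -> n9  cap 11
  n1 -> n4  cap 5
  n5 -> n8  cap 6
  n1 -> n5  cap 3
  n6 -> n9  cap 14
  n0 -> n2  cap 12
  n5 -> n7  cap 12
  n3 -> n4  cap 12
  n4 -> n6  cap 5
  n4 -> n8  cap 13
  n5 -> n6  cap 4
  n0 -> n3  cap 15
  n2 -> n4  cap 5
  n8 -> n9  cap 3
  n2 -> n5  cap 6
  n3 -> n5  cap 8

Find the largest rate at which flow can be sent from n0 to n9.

23

Augment n0→n1→n4→n6→n9: bottleneck 5, flow now 5.
Augment n0→n1→n5→n6→n9: bottleneck 1, flow now 6.
Augment n0→n2→n4→n7→n9: bottleneck 5, flow now 11.
Augment n0→n2→n5→n6→n9: bottleneck 3, flow now 14.
Augment n0→n2→n5→n7→n9: bottleneck 3, flow now 17.
Augment n0→n3→n4→n7→n9: bottleneck 3, flow now 20.
Augment n0→n3→n4→n8→n9: bottleneck 3, flow now 23.
No augmenting path remains; maximum flow = 23.
In the residual graph, reachable from n0: {n0, n1, n2, n3, n4, n5, n7, n8}.
Min-cut edges: n4→n6 (5), n5→n6 (4), n7→n9 (11), n8→n9 (3); capacity 5 + 4 + 11 + 3 = 23.
This cut is saturated, so no flow can exceed 23.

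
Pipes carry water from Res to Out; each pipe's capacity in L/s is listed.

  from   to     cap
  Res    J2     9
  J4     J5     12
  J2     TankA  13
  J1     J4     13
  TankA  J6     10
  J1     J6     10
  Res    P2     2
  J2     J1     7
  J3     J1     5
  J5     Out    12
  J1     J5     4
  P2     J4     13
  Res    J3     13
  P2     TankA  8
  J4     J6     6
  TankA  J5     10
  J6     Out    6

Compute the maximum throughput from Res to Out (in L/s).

16

Augment Res→P2→J4→J5→Out: bottleneck 2, flow now 2.
Augment Res→J3→J1→J5→Out: bottleneck 4, flow now 6.
Augment Res→J3→J1→J6→Out: bottleneck 1, flow now 7.
Augment Res→J2→J1→J6→Out: bottleneck 5, flow now 12.
Augment Res→J2→TankA→J5→Out: bottleneck 4, flow now 16.
No augmenting path remains; maximum flow = 16.
In the residual graph, reachable from Res: {Res, J3}.
Min-cut edges: Res→P2 (2), Res→J2 (9), J3→J1 (5); capacity 2 + 9 + 5 = 16.
This cut is saturated, so no flow can exceed 16.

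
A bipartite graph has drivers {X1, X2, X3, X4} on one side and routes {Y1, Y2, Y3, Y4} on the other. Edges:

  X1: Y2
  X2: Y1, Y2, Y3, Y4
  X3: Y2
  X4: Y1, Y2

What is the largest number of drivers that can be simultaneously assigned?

3

Unit-capacity flow: source→left, listed edges, right→sink; max matching = max flow.
Augmenting path X1→Y2 (+1); matched 1.
Augmenting path X2→Y1 (+1); matched 2.
Augmenting path X4→Y1→X2→Y3 (+1); matched 3.
No augmenting path remains; maximum matching = 3.
König certificate: {X2, X4, Y2} is a vertex cover of size 3 (every listed pair touches it), so no matching can be larger.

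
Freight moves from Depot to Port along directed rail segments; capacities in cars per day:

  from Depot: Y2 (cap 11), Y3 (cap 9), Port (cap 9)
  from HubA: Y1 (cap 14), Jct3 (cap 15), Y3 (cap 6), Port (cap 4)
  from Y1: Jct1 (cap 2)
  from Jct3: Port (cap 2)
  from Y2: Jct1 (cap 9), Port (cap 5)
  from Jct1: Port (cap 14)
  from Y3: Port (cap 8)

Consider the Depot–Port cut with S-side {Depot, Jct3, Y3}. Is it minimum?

No — its capacity is 30, but the minimum cut has capacity 28.

Given cut capacity: 11 + 9 + 2 + 8 = 30.
Augment Depot→Port: bottleneck 9, flow now 9.
Augment Depot→Y2→Port: bottleneck 5, flow now 14.
Augment Depot→Y3→Port: bottleneck 8, flow now 22.
Augment Depot→Y2→Jct1→Port: bottleneck 6, flow now 28.
No augmenting path remains; maximum flow = 28.
In the residual graph, reachable from Depot: {Depot, Y3}.
Min-cut edges: Depot→Y2 (11), Depot→Port (9), Y3→Port (8); capacity 11 + 9 + 8 = 28.
Cut capacity 30 exceeds the max flow 28, so it is not minimum.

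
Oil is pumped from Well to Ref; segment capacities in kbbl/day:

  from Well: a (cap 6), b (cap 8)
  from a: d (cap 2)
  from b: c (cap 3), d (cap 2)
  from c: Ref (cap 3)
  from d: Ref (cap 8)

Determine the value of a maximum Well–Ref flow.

7

Augment Well→a→d→Ref: bottleneck 2, flow now 2.
Augment Well→b→c→Ref: bottleneck 3, flow now 5.
Augment Well→b→d→Ref: bottleneck 2, flow now 7.
No augmenting path remains; maximum flow = 7.
In the residual graph, reachable from Well: {Well, a, b}.
Min-cut edges: a→d (2), b→c (3), b→d (2); capacity 2 + 3 + 2 = 7.
This cut is saturated, so no flow can exceed 7.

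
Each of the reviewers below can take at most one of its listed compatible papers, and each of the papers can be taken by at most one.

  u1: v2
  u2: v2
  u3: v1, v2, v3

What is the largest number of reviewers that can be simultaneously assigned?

2

Unit-capacity flow: source→left, listed edges, right→sink; max matching = max flow.
Augmenting path u1→v2 (+1); matched 1.
Augmenting path u3→v1 (+1); matched 2.
No augmenting path remains; maximum matching = 2.
König certificate: {u3, v2} is a vertex cover of size 2 (every listed pair touches it), so no matching can be larger.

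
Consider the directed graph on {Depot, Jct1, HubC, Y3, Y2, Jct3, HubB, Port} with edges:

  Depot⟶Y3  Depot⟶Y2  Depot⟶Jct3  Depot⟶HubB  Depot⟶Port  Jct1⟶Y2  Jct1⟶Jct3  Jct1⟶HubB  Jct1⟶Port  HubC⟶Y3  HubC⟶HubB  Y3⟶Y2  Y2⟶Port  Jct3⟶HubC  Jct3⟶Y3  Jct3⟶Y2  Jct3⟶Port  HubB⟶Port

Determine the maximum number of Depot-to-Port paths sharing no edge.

4

Assign every edge capacity 1; by Menger, the answer equals the max flow.
Path Depot→Port (+1); total 1.
Path Depot→Y2→Port (+1); total 2.
Path Depot→Jct3→Port (+1); total 3.
Path Depot→HubB→Port (+1); total 4.
No residual Depot→Port path; max flow = 4.
Certifying cut of size 4: {Depot→HubB, Depot→Jct3, Depot→Port, Y2→Port}.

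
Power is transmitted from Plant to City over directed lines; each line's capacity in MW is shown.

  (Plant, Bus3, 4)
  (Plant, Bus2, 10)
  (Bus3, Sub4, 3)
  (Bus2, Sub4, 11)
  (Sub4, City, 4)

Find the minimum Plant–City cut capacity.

Augment Plant→Bus3→Sub4→City: bottleneck 3, flow now 3.
Augment Plant→Bus2→Sub4→City: bottleneck 1, flow now 4.
No augmenting path remains; maximum flow = 4.
By max-flow min-cut, the minimum cut capacity equals the max flow.
In the residual graph, reachable from Plant: {Plant, Bus3, Bus2, Sub4}.
Min-cut edges: Sub4→City (4); capacity 4 = 4.

4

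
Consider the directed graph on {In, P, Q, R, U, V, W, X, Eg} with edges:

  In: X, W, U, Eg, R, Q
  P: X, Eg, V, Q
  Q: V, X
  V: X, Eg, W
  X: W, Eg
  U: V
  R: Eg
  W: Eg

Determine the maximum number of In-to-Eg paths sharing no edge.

Assign every edge capacity 1; by Menger, the answer equals the max flow.
Path In→Eg (+1); total 1.
Path In→R→Eg (+1); total 2.
Path In→W→Eg (+1); total 3.
Path In→X→Eg (+1); total 4.
Path In→Q→V→Eg (+1); total 5.
No residual In→Eg path; max flow = 5.
Certifying cut of size 5: {In→Eg, In→R, V→Eg, W→Eg, X→Eg}.

5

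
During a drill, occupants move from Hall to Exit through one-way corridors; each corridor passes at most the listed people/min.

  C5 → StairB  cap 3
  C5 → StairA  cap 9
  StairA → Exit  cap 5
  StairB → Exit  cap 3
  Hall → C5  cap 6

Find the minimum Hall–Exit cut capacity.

6

Augment Hall→C5→StairB→Exit: bottleneck 3, flow now 3.
Augment Hall→C5→StairA→Exit: bottleneck 3, flow now 6.
No augmenting path remains; maximum flow = 6.
By max-flow min-cut, the minimum cut capacity equals the max flow.
In the residual graph, reachable from Hall: {Hall}.
Min-cut edges: Hall→C5 (6); capacity 6 = 6.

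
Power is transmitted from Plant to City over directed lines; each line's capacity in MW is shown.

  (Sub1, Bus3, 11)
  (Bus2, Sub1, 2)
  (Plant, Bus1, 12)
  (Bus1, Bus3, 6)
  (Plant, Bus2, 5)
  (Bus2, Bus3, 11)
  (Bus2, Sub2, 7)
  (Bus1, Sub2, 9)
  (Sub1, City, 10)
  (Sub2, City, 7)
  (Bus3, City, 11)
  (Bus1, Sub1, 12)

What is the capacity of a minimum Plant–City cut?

Augment Plant→Bus2→Bus3→City: bottleneck 5, flow now 5.
Augment Plant→Bus1→Bus3→City: bottleneck 6, flow now 11.
Augment Plant→Bus1→Sub2→City: bottleneck 6, flow now 17.
No augmenting path remains; maximum flow = 17.
By max-flow min-cut, the minimum cut capacity equals the max flow.
In the residual graph, reachable from Plant: {Plant}.
Min-cut edges: Plant→Bus2 (5), Plant→Bus1 (12); capacity 5 + 12 = 17.

17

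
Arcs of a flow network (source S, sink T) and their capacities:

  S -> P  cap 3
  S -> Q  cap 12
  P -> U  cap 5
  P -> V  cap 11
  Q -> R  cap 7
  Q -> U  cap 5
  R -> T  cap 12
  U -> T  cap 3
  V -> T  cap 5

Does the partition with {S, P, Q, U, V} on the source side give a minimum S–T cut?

No — its capacity is 15, but the minimum cut has capacity 13.

Given cut capacity: 7 + 3 + 5 = 15.
Augment S→P→U→T: bottleneck 3, flow now 3.
Augment S→Q→R→T: bottleneck 7, flow now 10.
Augment S→Q→U→P→V→T: bottleneck 3, flow now 13. (uses reverse residual edge)
No augmenting path remains; maximum flow = 13.
In the residual graph, reachable from S: {S, Q, U}.
Min-cut edges: S→P (3), Q→R (7), U→T (3); capacity 3 + 7 + 3 = 13.
Cut capacity 15 exceeds the max flow 13, so it is not minimum.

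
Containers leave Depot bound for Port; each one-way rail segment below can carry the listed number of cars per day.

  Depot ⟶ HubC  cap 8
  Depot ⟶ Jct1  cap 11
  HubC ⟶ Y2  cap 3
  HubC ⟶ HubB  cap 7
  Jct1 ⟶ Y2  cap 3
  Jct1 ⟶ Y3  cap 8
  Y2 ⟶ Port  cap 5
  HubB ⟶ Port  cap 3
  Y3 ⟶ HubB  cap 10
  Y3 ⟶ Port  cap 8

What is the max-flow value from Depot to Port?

16

Augment Depot→HubC→Y2→Port: bottleneck 3, flow now 3.
Augment Depot→HubC→HubB→Port: bottleneck 3, flow now 6.
Augment Depot→Jct1→Y2→Port: bottleneck 2, flow now 8.
Augment Depot→Jct1→Y3→Port: bottleneck 8, flow now 16.
No augmenting path remains; maximum flow = 16.
In the residual graph, reachable from Depot: {Depot, HubC, Jct1, Y2, HubB}.
Min-cut edges: Jct1→Y3 (8), Y2→Port (5), HubB→Port (3); capacity 8 + 5 + 3 = 16.
This cut is saturated, so no flow can exceed 16.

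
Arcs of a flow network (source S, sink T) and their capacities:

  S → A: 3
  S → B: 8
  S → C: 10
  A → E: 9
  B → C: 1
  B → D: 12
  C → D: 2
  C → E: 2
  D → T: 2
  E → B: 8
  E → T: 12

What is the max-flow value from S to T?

Augment S→A→E→T: bottleneck 3, flow now 3.
Augment S→B→D→T: bottleneck 2, flow now 5.
Augment S→C→E→T: bottleneck 2, flow now 7.
No augmenting path remains; maximum flow = 7.
In the residual graph, reachable from S: {S, B, C, D}.
Min-cut edges: S→A (3), C→E (2), D→T (2); capacity 3 + 2 + 2 = 7.
This cut is saturated, so no flow can exceed 7.

7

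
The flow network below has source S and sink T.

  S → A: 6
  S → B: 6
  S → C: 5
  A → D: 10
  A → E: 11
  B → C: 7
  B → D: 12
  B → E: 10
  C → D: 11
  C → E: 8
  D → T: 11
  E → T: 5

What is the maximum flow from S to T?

Augment S→A→D→T: bottleneck 6, flow now 6.
Augment S→B→D→T: bottleneck 5, flow now 11.
Augment S→B→E→T: bottleneck 1, flow now 12.
Augment S→C→E→T: bottleneck 4, flow now 16.
No augmenting path remains; maximum flow = 16.
In the residual graph, reachable from S: {S, A, B, C, D, E}.
Min-cut edges: D→T (11), E→T (5); capacity 11 + 5 = 16.
This cut is saturated, so no flow can exceed 16.

16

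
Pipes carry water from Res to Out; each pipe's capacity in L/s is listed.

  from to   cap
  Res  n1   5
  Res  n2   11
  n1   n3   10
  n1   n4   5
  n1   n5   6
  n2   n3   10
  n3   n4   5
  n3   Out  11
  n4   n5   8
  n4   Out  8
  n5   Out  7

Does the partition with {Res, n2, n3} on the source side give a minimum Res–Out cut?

No — its capacity is 21, but the minimum cut has capacity 15.

Given cut capacity: 5 + 5 + 11 = 21.
Augment Res→n1→n3→Out: bottleneck 5, flow now 5.
Augment Res→n2→n3→Out: bottleneck 6, flow now 11.
Augment Res→n2→n3→n4→Out: bottleneck 4, flow now 15.
No augmenting path remains; maximum flow = 15.
In the residual graph, reachable from Res: {Res, n2}.
Min-cut edges: Res→n1 (5), n2→n3 (10); capacity 5 + 10 = 15.
Cut capacity 21 exceeds the max flow 15, so it is not minimum.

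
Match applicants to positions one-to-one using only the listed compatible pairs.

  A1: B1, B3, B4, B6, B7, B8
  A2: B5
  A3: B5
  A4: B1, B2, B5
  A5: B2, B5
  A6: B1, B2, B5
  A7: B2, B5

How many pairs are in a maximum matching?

4

Unit-capacity flow: source→left, listed edges, right→sink; max matching = max flow.
Augmenting path A1→B1 (+1); matched 1.
Augmenting path A2→B5 (+1); matched 2.
Augmenting path A4→B2 (+1); matched 3.
Augmenting path A6→B1→A1→B3 (+1); matched 4.
No augmenting path remains; maximum matching = 4.
König certificate: {A1, B1, B2, B5} is a vertex cover of size 4 (every listed pair touches it), so no matching can be larger.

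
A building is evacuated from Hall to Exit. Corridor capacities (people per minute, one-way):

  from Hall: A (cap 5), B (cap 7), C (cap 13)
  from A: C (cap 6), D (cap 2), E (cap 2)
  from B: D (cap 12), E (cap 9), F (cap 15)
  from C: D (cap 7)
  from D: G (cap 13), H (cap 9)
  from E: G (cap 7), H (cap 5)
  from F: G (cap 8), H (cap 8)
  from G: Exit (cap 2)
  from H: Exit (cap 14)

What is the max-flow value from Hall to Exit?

Augment Hall→A→D→G→Exit: bottleneck 2, flow now 2.
Augment Hall→A→E→H→Exit: bottleneck 2, flow now 4.
Augment Hall→B→D→H→Exit: bottleneck 7, flow now 11.
Augment Hall→C→D→H→Exit: bottleneck 2, flow now 13.
Augment Hall→C→D→B→E→H→Exit: bottleneck 3, flow now 16. (uses reverse residual edge)
No augmenting path remains; maximum flow = 16.
In the residual graph, reachable from Hall: {Hall, A, B, C, D, E, F, G, H}.
Min-cut edges: G→Exit (2), H→Exit (14); capacity 2 + 14 = 16.
This cut is saturated, so no flow can exceed 16.

16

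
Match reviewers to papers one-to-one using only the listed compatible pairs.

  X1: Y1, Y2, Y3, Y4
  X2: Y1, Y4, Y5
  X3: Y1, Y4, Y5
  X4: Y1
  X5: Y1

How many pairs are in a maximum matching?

4

Unit-capacity flow: source→left, listed edges, right→sink; max matching = max flow.
Augmenting path X1→Y1 (+1); matched 1.
Augmenting path X2→Y4 (+1); matched 2.
Augmenting path X3→Y5 (+1); matched 3.
Augmenting path X4→Y1→X1→Y2 (+1); matched 4.
No augmenting path remains; maximum matching = 4.
König certificate: {X1, X2, X3, Y1} is a vertex cover of size 4 (every listed pair touches it), so no matching can be larger.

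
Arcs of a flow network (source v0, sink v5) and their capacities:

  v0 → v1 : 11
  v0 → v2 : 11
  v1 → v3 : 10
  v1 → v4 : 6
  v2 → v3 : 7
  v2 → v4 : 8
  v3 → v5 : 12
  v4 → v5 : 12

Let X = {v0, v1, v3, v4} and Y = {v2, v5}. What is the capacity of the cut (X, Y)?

Edges leaving {v0, v1, v3, v4}: v0→v2 (11), v3→v5 (12), v4→v5 (12).
Cut capacity = 11 + 12 + 12 = 35.

35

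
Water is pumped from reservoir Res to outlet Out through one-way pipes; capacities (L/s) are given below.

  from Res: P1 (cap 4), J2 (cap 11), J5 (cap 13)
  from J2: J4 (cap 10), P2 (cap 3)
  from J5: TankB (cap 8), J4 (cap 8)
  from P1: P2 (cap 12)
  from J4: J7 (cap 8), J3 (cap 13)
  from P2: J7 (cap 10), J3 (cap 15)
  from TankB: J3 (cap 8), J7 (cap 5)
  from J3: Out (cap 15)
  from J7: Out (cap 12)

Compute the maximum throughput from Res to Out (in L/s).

Augment Res→J2→J4→J3→Out: bottleneck 10, flow now 10.
Augment Res→J2→P2→J3→Out: bottleneck 1, flow now 11.
Augment Res→J5→J4→J3→Out: bottleneck 3, flow now 14.
Augment Res→J5→J4→J7→Out: bottleneck 5, flow now 19.
Augment Res→J5→TankB→J3→Out: bottleneck 1, flow now 20.
Augment Res→J5→TankB→J7→Out: bottleneck 4, flow now 24.
Augment Res→P1→P2→J7→Out: bottleneck 3, flow now 27.
No augmenting path remains; maximum flow = 27.
In the residual graph, reachable from Res: {Res, J2, J5, P1, J4, P2, TankB, J3, J7}.
Min-cut edges: J3→Out (15), J7→Out (12); capacity 15 + 12 = 27.
This cut is saturated, so no flow can exceed 27.

27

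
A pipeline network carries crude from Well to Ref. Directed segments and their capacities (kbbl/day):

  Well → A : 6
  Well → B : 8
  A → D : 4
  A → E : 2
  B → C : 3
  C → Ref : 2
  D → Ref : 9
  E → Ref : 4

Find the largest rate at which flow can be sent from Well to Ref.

Augment Well→A→D→Ref: bottleneck 4, flow now 4.
Augment Well→A→E→Ref: bottleneck 2, flow now 6.
Augment Well→B→C→Ref: bottleneck 2, flow now 8.
No augmenting path remains; maximum flow = 8.
In the residual graph, reachable from Well: {Well, B, C}.
Min-cut edges: Well→A (6), C→Ref (2); capacity 6 + 2 = 8.
This cut is saturated, so no flow can exceed 8.

8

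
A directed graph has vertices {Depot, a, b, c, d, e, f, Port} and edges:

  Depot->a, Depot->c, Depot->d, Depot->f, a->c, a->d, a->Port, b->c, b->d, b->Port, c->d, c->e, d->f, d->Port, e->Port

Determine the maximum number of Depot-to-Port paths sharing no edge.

3

Assign every edge capacity 1; by Menger, the answer equals the max flow.
Path Depot→a→Port (+1); total 1.
Path Depot→d→Port (+1); total 2.
Path Depot→c→e→Port (+1); total 3.
No residual Depot→Port path; max flow = 3.
Certifying cut of size 3: {Depot→a, Depot→c, Depot→d}.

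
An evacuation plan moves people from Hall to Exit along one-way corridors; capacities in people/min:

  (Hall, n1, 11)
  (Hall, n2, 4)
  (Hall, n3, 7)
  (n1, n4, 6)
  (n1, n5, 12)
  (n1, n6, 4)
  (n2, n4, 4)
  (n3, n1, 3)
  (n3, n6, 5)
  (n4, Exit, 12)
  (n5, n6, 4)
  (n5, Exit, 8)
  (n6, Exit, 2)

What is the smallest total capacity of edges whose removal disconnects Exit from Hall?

20

Augment Hall→n1→n4→Exit: bottleneck 6, flow now 6.
Augment Hall→n1→n5→Exit: bottleneck 5, flow now 11.
Augment Hall→n2→n4→Exit: bottleneck 4, flow now 15.
Augment Hall→n3→n6→Exit: bottleneck 2, flow now 17.
Augment Hall→n3→n1→n5→Exit: bottleneck 3, flow now 20.
No augmenting path remains; maximum flow = 20.
By max-flow min-cut, the minimum cut capacity equals the max flow.
In the residual graph, reachable from Hall: {Hall, n3, n6}.
Min-cut edges: Hall→n1 (11), Hall→n2 (4), n3→n1 (3), n6→Exit (2); capacity 11 + 4 + 3 + 2 = 20.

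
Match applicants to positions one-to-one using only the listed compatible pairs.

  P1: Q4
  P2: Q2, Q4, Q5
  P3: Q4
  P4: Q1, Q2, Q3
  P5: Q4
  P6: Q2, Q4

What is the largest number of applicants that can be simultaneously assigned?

Unit-capacity flow: source→left, listed edges, right→sink; max matching = max flow.
Augmenting path P1→Q4 (+1); matched 1.
Augmenting path P2→Q2 (+1); matched 2.
Augmenting path P4→Q1 (+1); matched 3.
Augmenting path P6→Q2→P2→Q5 (+1); matched 4.
No augmenting path remains; maximum matching = 4.
König certificate: {P2, P4, P6, Q4} is a vertex cover of size 4 (every listed pair touches it), so no matching can be larger.

4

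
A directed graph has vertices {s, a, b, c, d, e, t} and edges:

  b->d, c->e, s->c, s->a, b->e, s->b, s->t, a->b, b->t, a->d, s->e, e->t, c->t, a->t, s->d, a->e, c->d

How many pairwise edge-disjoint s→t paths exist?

Assign every edge capacity 1; by Menger, the answer equals the max flow.
Path s→t (+1); total 1.
Path s→a→t (+1); total 2.
Path s→b→t (+1); total 3.
Path s→c→t (+1); total 4.
Path s→e→t (+1); total 5.
No residual s→t path; max flow = 5.
Certifying cut of size 5: {s→a, s→b, s→c, s→e, s→t}.

5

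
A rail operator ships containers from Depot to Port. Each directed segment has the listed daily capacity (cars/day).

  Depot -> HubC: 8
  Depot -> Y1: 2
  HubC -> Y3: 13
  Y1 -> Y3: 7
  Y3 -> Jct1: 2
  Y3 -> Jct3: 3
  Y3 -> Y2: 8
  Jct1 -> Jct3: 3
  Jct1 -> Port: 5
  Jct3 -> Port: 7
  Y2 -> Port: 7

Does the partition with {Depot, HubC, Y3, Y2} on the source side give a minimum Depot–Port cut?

Given cut capacity: 2 + 2 + 3 + 7 = 14.
Augment Depot→HubC→Y3→Jct1→Port: bottleneck 2, flow now 2.
Augment Depot→HubC→Y3→Jct3→Port: bottleneck 3, flow now 5.
Augment Depot→HubC→Y3→Y2→Port: bottleneck 3, flow now 8.
Augment Depot→Y1→Y3→Y2→Port: bottleneck 2, flow now 10.
No augmenting path remains; maximum flow = 10.
In the residual graph, reachable from Depot: {Depot}.
Min-cut edges: Depot→HubC (8), Depot→Y1 (2); capacity 8 + 2 = 10.
Cut capacity 14 exceeds the max flow 10, so it is not minimum.

No — its capacity is 14, but the minimum cut has capacity 10.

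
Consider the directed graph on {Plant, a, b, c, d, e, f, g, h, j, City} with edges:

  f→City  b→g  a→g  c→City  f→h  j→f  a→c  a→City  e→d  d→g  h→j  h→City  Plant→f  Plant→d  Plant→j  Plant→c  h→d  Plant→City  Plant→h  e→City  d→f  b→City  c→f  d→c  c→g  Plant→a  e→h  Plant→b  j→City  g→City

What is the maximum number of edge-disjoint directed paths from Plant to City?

Assign every edge capacity 1; by Menger, the answer equals the max flow.
Path Plant→City (+1); total 1.
Path Plant→a→City (+1); total 2.
Path Plant→b→City (+1); total 3.
Path Plant→c→City (+1); total 4.
Path Plant→f→City (+1); total 5.
Path Plant→h→City (+1); total 6.
Path Plant→j→City (+1); total 7.
Path Plant→d→g→City (+1); total 8.
No residual Plant→City path; max flow = 8.
Certifying cut of size 8: {Plant→City, Plant→a, Plant→b, Plant→c, Plant→d, Plant→f, Plant→h, Plant→j}.

8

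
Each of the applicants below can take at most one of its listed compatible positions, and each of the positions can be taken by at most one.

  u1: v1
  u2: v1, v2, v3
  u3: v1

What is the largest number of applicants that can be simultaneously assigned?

2

Unit-capacity flow: source→left, listed edges, right→sink; max matching = max flow.
Augmenting path u1→v1 (+1); matched 1.
Augmenting path u2→v2 (+1); matched 2.
No augmenting path remains; maximum matching = 2.
König certificate: {u2, v1} is a vertex cover of size 2 (every listed pair touches it), so no matching can be larger.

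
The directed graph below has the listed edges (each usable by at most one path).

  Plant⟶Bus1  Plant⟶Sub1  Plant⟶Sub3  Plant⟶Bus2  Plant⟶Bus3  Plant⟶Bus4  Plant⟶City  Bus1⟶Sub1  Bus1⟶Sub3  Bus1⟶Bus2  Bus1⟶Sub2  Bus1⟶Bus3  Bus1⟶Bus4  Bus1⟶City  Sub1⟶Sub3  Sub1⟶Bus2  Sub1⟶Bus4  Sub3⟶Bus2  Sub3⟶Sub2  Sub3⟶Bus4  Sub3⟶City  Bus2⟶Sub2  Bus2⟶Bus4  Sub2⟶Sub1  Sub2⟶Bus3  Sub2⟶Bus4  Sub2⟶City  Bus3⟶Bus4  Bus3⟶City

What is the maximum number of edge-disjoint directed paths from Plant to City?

Assign every edge capacity 1; by Menger, the answer equals the max flow.
Path Plant→City (+1); total 1.
Path Plant→Bus1→City (+1); total 2.
Path Plant→Sub3→City (+1); total 3.
Path Plant→Bus3→City (+1); total 4.
Path Plant→Bus2→Sub2→City (+1); total 5.
No residual Plant→City path; max flow = 5.
Certifying cut of size 5: {Bus3→City, Plant→Bus1, Plant→City, Sub2→City, Sub3→City}.

5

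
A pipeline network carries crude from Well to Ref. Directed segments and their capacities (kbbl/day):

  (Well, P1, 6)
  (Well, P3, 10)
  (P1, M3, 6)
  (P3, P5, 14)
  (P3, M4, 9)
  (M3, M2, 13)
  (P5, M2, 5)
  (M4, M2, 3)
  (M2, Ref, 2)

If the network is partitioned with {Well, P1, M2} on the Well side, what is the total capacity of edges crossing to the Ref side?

Edges leaving {Well, P1, M2}: Well→P3 (10), P1→M3 (6), M2→Ref (2).
Cut capacity = 10 + 6 + 2 = 18.

18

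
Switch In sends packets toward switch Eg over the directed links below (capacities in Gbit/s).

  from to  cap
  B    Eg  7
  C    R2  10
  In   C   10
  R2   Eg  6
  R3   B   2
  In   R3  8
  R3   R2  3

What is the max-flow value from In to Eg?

Augment In→R3→B→Eg: bottleneck 2, flow now 2.
Augment In→R3→R2→Eg: bottleneck 3, flow now 5.
Augment In→C→R2→Eg: bottleneck 3, flow now 8.
No augmenting path remains; maximum flow = 8.
In the residual graph, reachable from In: {In, R3, C, R2}.
Min-cut edges: R3→B (2), R2→Eg (6); capacity 2 + 6 = 8.
This cut is saturated, so no flow can exceed 8.

8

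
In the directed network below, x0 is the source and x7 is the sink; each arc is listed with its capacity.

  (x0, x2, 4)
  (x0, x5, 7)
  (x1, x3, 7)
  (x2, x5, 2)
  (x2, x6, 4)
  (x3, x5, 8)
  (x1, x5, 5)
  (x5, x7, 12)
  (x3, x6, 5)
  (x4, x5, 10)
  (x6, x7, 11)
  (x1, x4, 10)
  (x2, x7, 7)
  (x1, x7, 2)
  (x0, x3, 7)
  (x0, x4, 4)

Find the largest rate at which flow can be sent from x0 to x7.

21

Augment x0→x2→x7: bottleneck 4, flow now 4.
Augment x0→x5→x7: bottleneck 7, flow now 11.
Augment x0→x3→x5→x7: bottleneck 5, flow now 16.
Augment x0→x3→x6→x7: bottleneck 2, flow now 18.
Augment x0→x4→x5→x3→x6→x7: bottleneck 3, flow now 21. (uses reverse residual edge)
No augmenting path remains; maximum flow = 21.
In the residual graph, reachable from x0: {x0, x3, x4, x5}.
Min-cut edges: x0→x2 (4), x3→x6 (5), x5→x7 (12); capacity 4 + 5 + 12 = 21.
This cut is saturated, so no flow can exceed 21.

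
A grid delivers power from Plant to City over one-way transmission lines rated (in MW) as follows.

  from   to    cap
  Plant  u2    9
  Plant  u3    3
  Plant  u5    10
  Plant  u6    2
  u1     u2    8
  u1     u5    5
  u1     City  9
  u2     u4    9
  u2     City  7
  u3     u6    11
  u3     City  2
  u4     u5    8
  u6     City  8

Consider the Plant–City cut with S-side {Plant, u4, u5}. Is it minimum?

No — its capacity is 14, but the minimum cut has capacity 12.

Given cut capacity: 9 + 3 + 2 = 14.
Augment Plant→u2→City: bottleneck 7, flow now 7.
Augment Plant→u3→City: bottleneck 2, flow now 9.
Augment Plant→u6→City: bottleneck 2, flow now 11.
Augment Plant→u3→u6→City: bottleneck 1, flow now 12.
No augmenting path remains; maximum flow = 12.
In the residual graph, reachable from Plant: {Plant, u2, u4, u5}.
Min-cut edges: Plant→u3 (3), Plant→u6 (2), u2→City (7); capacity 3 + 2 + 7 = 12.
Cut capacity 14 exceeds the max flow 12, so it is not minimum.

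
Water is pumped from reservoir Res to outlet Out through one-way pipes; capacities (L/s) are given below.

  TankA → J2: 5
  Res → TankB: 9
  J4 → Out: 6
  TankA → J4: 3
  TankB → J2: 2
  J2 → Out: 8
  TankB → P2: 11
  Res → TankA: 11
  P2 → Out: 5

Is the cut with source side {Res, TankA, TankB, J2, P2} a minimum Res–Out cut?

No — its capacity is 16, but the minimum cut has capacity 15.

Given cut capacity: 3 + 8 + 5 = 16.
Augment Res→TankA→J4→Out: bottleneck 3, flow now 3.
Augment Res→TankA→J2→Out: bottleneck 5, flow now 8.
Augment Res→TankB→J2→Out: bottleneck 2, flow now 10.
Augment Res→TankB→P2→Out: bottleneck 5, flow now 15.
No augmenting path remains; maximum flow = 15.
In the residual graph, reachable from Res: {Res, TankA, TankB, P2}.
Min-cut edges: TankA→J4 (3), TankA→J2 (5), TankB→J2 (2), P2→Out (5); capacity 3 + 5 + 2 + 5 = 15.
Cut capacity 16 exceeds the max flow 15, so it is not minimum.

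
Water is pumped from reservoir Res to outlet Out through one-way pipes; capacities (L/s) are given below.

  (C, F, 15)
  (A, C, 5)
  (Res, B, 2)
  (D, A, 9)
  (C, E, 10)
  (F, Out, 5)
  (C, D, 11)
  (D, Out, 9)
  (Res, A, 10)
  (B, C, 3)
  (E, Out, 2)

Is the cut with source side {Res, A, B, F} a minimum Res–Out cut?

No — its capacity is 13, but the minimum cut has capacity 7.

Given cut capacity: 5 + 3 + 5 = 13.
Augment Res→A→C→D→Out: bottleneck 5, flow now 5.
Augment Res→B→C→D→Out: bottleneck 2, flow now 7.
No augmenting path remains; maximum flow = 7.
In the residual graph, reachable from Res: {Res, A}.
Min-cut edges: Res→B (2), A→C (5); capacity 2 + 5 = 7.
Cut capacity 13 exceeds the max flow 7, so it is not minimum.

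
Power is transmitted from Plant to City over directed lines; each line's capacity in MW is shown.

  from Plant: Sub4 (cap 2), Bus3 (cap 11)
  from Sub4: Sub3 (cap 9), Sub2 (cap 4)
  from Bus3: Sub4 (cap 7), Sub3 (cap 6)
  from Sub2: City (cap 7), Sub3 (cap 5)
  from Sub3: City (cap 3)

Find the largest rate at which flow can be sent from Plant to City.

7

Augment Plant→Sub4→Sub2→City: bottleneck 2, flow now 2.
Augment Plant→Bus3→Sub3→City: bottleneck 3, flow now 5.
Augment Plant→Bus3→Sub4→Sub2→City: bottleneck 2, flow now 7.
No augmenting path remains; maximum flow = 7.
In the residual graph, reachable from Plant: {Plant, Sub4, Bus3, Sub3}.
Min-cut edges: Sub4→Sub2 (4), Sub3→City (3); capacity 4 + 3 = 7.
This cut is saturated, so no flow can exceed 7.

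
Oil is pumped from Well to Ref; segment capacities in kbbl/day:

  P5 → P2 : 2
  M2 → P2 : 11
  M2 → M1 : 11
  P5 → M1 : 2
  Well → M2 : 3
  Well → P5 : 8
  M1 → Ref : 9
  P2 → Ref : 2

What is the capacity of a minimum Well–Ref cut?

7

Augment Well→M2→P2→Ref: bottleneck 2, flow now 2.
Augment Well→M2→M1→Ref: bottleneck 1, flow now 3.
Augment Well→P5→M1→Ref: bottleneck 2, flow now 5.
Augment Well→P5→P2→M2→M1→Ref: bottleneck 2, flow now 7. (uses reverse residual edge)
No augmenting path remains; maximum flow = 7.
By max-flow min-cut, the minimum cut capacity equals the max flow.
In the residual graph, reachable from Well: {Well, P5}.
Min-cut edges: Well→M2 (3), P5→P2 (2), P5→M1 (2); capacity 3 + 2 + 2 = 7.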